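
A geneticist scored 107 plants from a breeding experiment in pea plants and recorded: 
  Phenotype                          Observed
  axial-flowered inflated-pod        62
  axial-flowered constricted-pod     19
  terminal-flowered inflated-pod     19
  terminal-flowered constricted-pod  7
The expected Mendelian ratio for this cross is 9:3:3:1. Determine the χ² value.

0.182

Total ratio parts = 16. Expected numbers out of 107:
  axial-flowered inflated-pod: 107 × 9/16 = 60.1875
  axial-flowered constricted-pod: 107 × 3/16 = 20.0625
  terminal-flowered inflated-pod: 107 × 3/16 = 20.0625
  terminal-flowered constricted-pod: 107 × 1/16 = 6.6875
χ² = Σ (O − E)² / E
  axial-flowered inflated-pod: (62 − 60.1875)² / 60.1875 = 0.0546
  axial-flowered constricted-pod: (19 − 20.0625)² / 20.0625 = 0.0563
  terminal-flowered inflated-pod: (19 − 20.0625)² / 20.0625 = 0.0563
  terminal-flowered constricted-pod: (7 − 6.6875)² / 6.6875 = 0.0146
χ² = 0.0546 + 0.0563 + 0.0563 + 0.0146 = 0.1818 ≈ 0.182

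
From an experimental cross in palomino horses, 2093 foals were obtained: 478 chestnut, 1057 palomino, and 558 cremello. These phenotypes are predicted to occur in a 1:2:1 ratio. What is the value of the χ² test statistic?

Total ratio parts = 4. Expected numbers out of 2093:
  chestnut: 2093 × 1/4 = 523.25
  palomino: 2093 × 2/4 = 1046.5
  cremello: 2093 × 1/4 = 523.25
χ² = Σ (O − E)² / E
  chestnut: (478 − 523.25)² / 523.25 = 3.9132
  palomino: (1057 − 1046.5)² / 1046.5 = 0.1054
  cremello: (558 − 523.25)² / 523.25 = 2.3078
χ² = 3.9132 + 0.1054 + 2.3078 = 6.3264 ≈ 6.326

6.326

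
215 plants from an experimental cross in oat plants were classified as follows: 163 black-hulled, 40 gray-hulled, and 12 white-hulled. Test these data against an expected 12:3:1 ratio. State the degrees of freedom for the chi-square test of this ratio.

2

A goodness-of-fit test with 3 phenotype classes has df = 3 − 1 = 2.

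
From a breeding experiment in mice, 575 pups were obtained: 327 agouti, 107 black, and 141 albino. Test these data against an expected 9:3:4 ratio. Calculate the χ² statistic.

0.098

The 9:3:4 ratio has 16 parts, so with N = 575 the expected counts are:
  agouti: 575 × 9/16 = 323.4375
  black: 575 × 3/16 = 107.8125
  albino: 575 × 4/16 = 143.75
χ² = Σ (O − E)² / E
  agouti: (327 − 323.4375)² / 323.4375 = 0.0392
  black: (107 − 107.8125)² / 107.8125 = 0.0061
  albino: (141 − 143.75)² / 143.75 = 0.0526
χ² = 0.0392 + 0.0061 + 0.0526 = 0.0979 ≈ 0.098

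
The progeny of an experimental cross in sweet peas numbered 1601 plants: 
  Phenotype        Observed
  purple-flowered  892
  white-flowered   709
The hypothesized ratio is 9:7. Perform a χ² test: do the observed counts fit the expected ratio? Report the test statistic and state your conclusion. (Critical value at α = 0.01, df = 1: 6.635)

0.186; consistent

Under the 9:7 hypothesis (Σ ratio = 16, N = 1601):
  purple-flowered: 1601 × 9/16 = 900.5625
  white-flowered: 1601 × 7/16 = 700.4375
χ² = Σ (O − E)² / E
  purple-flowered: (892 − 900.5625)² / 900.5625 = 0.0814
  white-flowered: (709 − 700.4375)² / 700.4375 = 0.1047
χ² = 0.0814 + 0.1047 = 0.1861 ≈ 0.186
Degrees of freedom = 2 − 1 = 1; critical value at α = 0.01 is 6.635.
Since 0.186 < 6.635, we fail to reject the null hypothesis — the data are consistent with the 9:7 ratio.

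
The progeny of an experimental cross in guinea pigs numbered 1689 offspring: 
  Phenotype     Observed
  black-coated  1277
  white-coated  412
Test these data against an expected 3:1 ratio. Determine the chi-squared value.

0.332

Under the 3:1 hypothesis (Σ ratio = 4, N = 1689):
  black-coated: 1689 × 3/4 = 1266.75
  white-coated: 1689 × 1/4 = 422.25
χ² = Σ (O − E)² / E
  black-coated: (1277 − 1266.75)² / 1266.75 = 0.0829
  white-coated: (412 − 422.25)² / 422.25 = 0.2488
χ² = 0.0829 + 0.2488 = 0.3317 ≈ 0.332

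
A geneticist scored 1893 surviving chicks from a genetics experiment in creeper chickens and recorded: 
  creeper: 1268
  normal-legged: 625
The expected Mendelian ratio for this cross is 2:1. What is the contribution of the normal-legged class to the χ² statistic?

0.057

Under the 2:1 hypothesis (Σ ratio = 3, N = 1893):
  creeper: 1893 × 2/3 = 1262
  normal-legged: 1893 × 1/3 = 631
Contribution of normal-legged: (625 − 631)² / 631 = 0.0571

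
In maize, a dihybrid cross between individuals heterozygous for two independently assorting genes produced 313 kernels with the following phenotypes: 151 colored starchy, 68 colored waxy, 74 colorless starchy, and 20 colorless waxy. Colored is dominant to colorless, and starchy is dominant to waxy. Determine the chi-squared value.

9.050

A dihybrid F₂ with independent assortment and complete dominance at both loci gives a 9:3:3:1 phenotypic ratio.
Under the 9:3:3:1 hypothesis (Σ ratio = 16, N = 313):
  colored starchy: 313 × 9/16 = 176.0625
  colored waxy: 313 × 3/16 = 58.6875
  colorless starchy: 313 × 3/16 = 58.6875
  colorless waxy: 313 × 1/16 = 19.5625
χ² = Σ (O − E)² / E
  colored starchy: (151 − 176.0625)² / 176.0625 = 3.5676
  colored waxy: (68 − 58.6875)² / 58.6875 = 1.4777
  colorless starchy: (74 − 58.6875)² / 58.6875 = 3.9953
  colorless waxy: (20 − 19.5625)² / 19.5625 = 0.0098
χ² = 3.5676 + 1.4777 + 3.9953 + 0.0098 = 9.0504 ≈ 9.050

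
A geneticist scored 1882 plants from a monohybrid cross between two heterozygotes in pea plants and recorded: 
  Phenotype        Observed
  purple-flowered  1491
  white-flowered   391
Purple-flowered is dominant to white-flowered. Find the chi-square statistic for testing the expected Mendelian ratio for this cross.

For a monohybrid cross between heterozygotes with complete dominance, the expected phenotypic ratio is 3:1.
Total ratio parts = 4. Expected numbers out of 1882:
  purple-flowered: 1882 × 3/4 = 1411.5
  white-flowered: 1882 × 1/4 = 470.5
χ² = Σ (O − E)² / E
  purple-flowered: (1491 − 1411.5)² / 1411.5 = 4.4777
  white-flowered: (391 − 470.5)² / 470.5 = 13.4330
χ² = 4.4777 + 13.4330 = 17.9107 ≈ 17.911

17.911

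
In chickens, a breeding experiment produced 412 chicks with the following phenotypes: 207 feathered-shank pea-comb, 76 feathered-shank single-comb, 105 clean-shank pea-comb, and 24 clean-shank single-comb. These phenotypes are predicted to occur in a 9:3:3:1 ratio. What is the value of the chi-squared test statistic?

The 9:3:3:1 ratio has 16 parts, so with N = 412 the expected counts are:
  feathered-shank pea-comb: 412 × 9/16 = 231.75
  feathered-shank single-comb: 412 × 3/16 = 77.25
  clean-shank pea-comb: 412 × 3/16 = 77.25
  clean-shank single-comb: 412 × 1/16 = 25.75
χ² = Σ (O − E)² / E
  feathered-shank pea-comb: (207 − 231.75)² / 231.75 = 2.6432
  feathered-shank single-comb: (76 − 77.25)² / 77.25 = 0.0202
  clean-shank pea-comb: (105 − 77.25)² / 77.25 = 9.9684
  clean-shank single-comb: (24 − 25.75)² / 25.75 = 0.1189
χ² = 2.6432 + 0.0202 + 9.9684 + 0.1189 = 12.7507 ≈ 12.751

12.751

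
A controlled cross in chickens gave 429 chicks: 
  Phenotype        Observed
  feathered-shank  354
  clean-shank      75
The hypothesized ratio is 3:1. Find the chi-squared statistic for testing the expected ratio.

12.930

Total ratio parts = 4. Expected numbers out of 429:
  feathered-shank: 429 × 3/4 = 321.75
  clean-shank: 429 × 1/4 = 107.25
χ² = Σ (O − E)² / E
  feathered-shank: (354 − 321.75)² / 321.75 = 3.2325
  clean-shank: (75 − 107.25)² / 107.25 = 9.6976
χ² = 3.2325 + 9.6976 = 12.9301 ≈ 12.930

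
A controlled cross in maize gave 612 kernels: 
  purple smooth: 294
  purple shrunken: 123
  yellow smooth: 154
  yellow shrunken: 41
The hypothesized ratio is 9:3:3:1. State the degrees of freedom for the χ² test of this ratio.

A goodness-of-fit test with 4 phenotype classes has df = 4 − 1 = 3.

3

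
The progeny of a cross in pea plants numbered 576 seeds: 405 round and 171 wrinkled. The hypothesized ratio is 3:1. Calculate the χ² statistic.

6.750

Under the 3:1 hypothesis (Σ ratio = 4, N = 576):
  round: 576 × 3/4 = 432
  wrinkled: 576 × 1/4 = 144
χ² = Σ (O − E)² / E
  round: (405 − 432)² / 432 = 1.6875
  wrinkled: (171 − 144)² / 144 = 5.0625
χ² = 1.6875 + 5.0625 = 6.750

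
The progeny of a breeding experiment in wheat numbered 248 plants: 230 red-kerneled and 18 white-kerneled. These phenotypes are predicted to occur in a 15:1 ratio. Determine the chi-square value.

Under the 15:1 hypothesis (Σ ratio = 16, N = 248):
  red-kerneled: 248 × 15/16 = 232.5
  white-kerneled: 248 × 1/16 = 15.5
χ² = Σ (O − E)² / E
  red-kerneled: (230 − 232.5)² / 232.5 = 0.0269
  white-kerneled: (18 − 15.5)² / 15.5 = 0.4032
χ² = 0.0269 + 0.4032 = 0.4301 ≈ 0.430

0.430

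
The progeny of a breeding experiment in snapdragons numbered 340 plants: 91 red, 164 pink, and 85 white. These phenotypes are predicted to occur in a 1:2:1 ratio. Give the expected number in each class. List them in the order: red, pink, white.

85, 170, 85

Under the 1:2:1 hypothesis (Σ ratio = 4, N = 340):
  red: 340 × 1/4 = 85
  pink: 340 × 2/4 = 170
  white: 340 × 1/4 = 85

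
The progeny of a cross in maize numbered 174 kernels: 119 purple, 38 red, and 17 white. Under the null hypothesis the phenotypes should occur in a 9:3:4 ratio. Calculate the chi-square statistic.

The 9:3:4 ratio has 16 parts, so with N = 174 the expected counts are:
  purple: 174 × 9/16 = 97.875
  red: 174 × 3/16 = 32.625
  white: 174 × 4/16 = 43.5
χ² = Σ (O − E)² / E
  purple: (119 − 97.875)² / 97.875 = 4.5595
  red: (38 − 32.625)² / 32.625 = 0.8855
  white: (17 − 43.5)² / 43.5 = 16.1437
χ² = 4.5595 + 0.8855 + 16.1437 = 21.5887 ≈ 21.589

21.589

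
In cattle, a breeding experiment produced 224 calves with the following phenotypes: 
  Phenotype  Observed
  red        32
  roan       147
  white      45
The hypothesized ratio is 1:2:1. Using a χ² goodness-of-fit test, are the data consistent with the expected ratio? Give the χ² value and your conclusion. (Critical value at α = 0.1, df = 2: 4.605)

23.384; not consistent

Under the 1:2:1 hypothesis (Σ ratio = 4, N = 224):
  red: 224 × 1/4 = 56
  roan: 224 × 2/4 = 112
  white: 224 × 1/4 = 56
χ² = Σ (O − E)² / E
  red: (32 − 56)² / 56 = 10.2857
  roan: (147 − 112)² / 112 = 10.9375
  white: (45 − 56)² / 56 = 2.1607
χ² = 10.2857 + 10.9375 + 2.1607 = 23.3839 ≈ 23.384
Degrees of freedom = 3 − 1 = 2; critical value at α = 0.1 is 4.605.
Since 23.384 > 4.605, we reject the null hypothesis — the data do not fit the 1:2:1 ratio.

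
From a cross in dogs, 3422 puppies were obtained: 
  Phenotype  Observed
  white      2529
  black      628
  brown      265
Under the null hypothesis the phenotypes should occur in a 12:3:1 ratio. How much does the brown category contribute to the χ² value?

12.221

Under the 12:3:1 hypothesis (Σ ratio = 16, N = 3422):
  white: 3422 × 12/16 = 2566.5
  black: 3422 × 3/16 = 641.625
  brown: 3422 × 1/16 = 213.875
Contribution of brown: (265 − 213.875)² / 213.875 = 12.2210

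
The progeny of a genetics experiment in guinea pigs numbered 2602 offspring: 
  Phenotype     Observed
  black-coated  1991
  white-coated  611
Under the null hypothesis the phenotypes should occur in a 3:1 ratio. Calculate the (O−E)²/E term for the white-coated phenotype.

The 3:1 ratio has 4 parts, so with N = 2602 the expected counts are:
  black-coated: 2602 × 3/4 = 1951.5
  white-coated: 2602 × 1/4 = 650.5
Contribution of white-coated: (611 − 650.5)² / 650.5 = 2.3985

2.399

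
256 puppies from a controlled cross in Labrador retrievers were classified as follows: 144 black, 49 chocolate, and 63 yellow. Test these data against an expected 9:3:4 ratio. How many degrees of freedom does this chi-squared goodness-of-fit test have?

A goodness-of-fit test with 3 phenotype classes has df = 3 − 1 = 2.

2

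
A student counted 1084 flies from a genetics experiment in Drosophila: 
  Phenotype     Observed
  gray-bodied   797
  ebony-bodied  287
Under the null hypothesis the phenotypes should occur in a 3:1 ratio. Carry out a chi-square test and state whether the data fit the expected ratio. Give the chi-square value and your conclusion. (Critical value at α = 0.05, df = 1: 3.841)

Under the 3:1 hypothesis (Σ ratio = 4, N = 1084):
  gray-bodied: 1084 × 3/4 = 813
  ebony-bodied: 1084 × 1/4 = 271
χ² = Σ (O − E)² / E
  gray-bodied: (797 − 813)² / 813 = 0.3149
  ebony-bodied: (287 − 271)² / 271 = 0.9446
χ² = 0.3149 + 0.9446 = 1.2595 ≈ 1.260
Degrees of freedom = 2 − 1 = 1; critical value at α = 0.05 is 3.841.
Since 1.260 < 3.841, we fail to reject the null hypothesis — the data are consistent with the 3:1 ratio.

1.260; consistent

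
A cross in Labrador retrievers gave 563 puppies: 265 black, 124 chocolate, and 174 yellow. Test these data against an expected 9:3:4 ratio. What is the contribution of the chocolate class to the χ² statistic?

Total ratio parts = 16. Expected numbers out of 563:
  black: 563 × 9/16 = 316.6875
  chocolate: 563 × 3/16 = 105.5625
  yellow: 563 × 4/16 = 140.75
Contribution of chocolate: (124 − 105.5625)² / 105.5625 = 3.2203

3.220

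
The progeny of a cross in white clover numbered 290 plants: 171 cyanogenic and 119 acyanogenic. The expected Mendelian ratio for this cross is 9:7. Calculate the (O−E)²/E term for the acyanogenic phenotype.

The 9:7 ratio has 16 parts, so with N = 290 the expected counts are:
  cyanogenic: 290 × 9/16 = 163.125
  acyanogenic: 290 × 7/16 = 126.875
Contribution of acyanogenic: (119 − 126.875)² / 126.875 = 0.4888

0.489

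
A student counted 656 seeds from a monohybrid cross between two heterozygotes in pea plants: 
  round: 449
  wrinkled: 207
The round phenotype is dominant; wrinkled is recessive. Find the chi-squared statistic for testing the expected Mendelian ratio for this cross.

15.033

For a monohybrid cross between heterozygotes with complete dominance, the expected phenotypic ratio is 3:1.
Under the 3:1 hypothesis (Σ ratio = 4, N = 656):
  round: 656 × 3/4 = 492
  wrinkled: 656 × 1/4 = 164
χ² = Σ (O − E)² / E
  round: (449 − 492)² / 492 = 3.7581
  wrinkled: (207 − 164)² / 164 = 11.2744
χ² = 3.7581 + 11.2744 = 15.0325 ≈ 15.033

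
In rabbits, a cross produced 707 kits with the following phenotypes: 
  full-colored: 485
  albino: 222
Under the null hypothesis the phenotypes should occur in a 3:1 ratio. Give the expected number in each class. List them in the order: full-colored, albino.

The 3:1 ratio has 4 parts, so with N = 707 the expected counts are:
  full-colored: 707 × 3/4 = 530.25
  albino: 707 × 1/4 = 176.75

530.25, 176.75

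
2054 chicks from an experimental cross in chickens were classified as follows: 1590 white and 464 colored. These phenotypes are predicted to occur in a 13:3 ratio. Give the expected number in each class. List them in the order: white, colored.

1668.875, 385.125

The 13:3 ratio has 16 parts, so with N = 2054 the expected counts are:
  white: 2054 × 13/16 = 1668.875
  colored: 2054 × 3/16 = 385.125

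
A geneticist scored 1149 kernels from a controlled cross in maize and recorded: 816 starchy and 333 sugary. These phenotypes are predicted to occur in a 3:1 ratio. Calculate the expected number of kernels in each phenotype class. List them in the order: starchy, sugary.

861.75, 287.25

Under the 3:1 hypothesis (Σ ratio = 4, N = 1149):
  starchy: 1149 × 3/4 = 861.75
  sugary: 1149 × 1/4 = 287.25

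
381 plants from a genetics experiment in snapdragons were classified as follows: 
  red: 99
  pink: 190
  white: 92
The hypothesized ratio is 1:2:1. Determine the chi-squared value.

0.260

Expected counts for N = 381 under a 1:2:1 ratio (total parts = 4):
  red: 381 × 1/4 = 95.25
  pink: 381 × 2/4 = 190.5
  white: 381 × 1/4 = 95.25
χ² = Σ (O − E)² / E
  red: (99 − 95.25)² / 95.25 = 0.1476
  pink: (190 − 190.5)² / 190.5 = 0.0013
  white: (92 − 95.25)² / 95.25 = 0.1109
χ² = 0.1476 + 0.0013 + 0.1109 = 0.2598 ≈ 0.260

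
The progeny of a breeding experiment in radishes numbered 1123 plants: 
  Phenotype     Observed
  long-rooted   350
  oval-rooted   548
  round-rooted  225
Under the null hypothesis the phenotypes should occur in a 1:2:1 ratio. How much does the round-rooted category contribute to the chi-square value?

11.071

Under the 1:2:1 hypothesis (Σ ratio = 4, N = 1123):
  long-rooted: 1123 × 1/4 = 280.75
  oval-rooted: 1123 × 2/4 = 561.5
  round-rooted: 1123 × 1/4 = 280.75
Contribution of round-rooted: (225 − 280.75)² / 280.75 = 11.0706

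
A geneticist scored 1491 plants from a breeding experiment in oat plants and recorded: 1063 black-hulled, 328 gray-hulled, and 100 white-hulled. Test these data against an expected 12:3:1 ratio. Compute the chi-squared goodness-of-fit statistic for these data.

Total ratio parts = 16. Expected numbers out of 1491:
  black-hulled: 1491 × 12/16 = 1118.25
  gray-hulled: 1491 × 3/16 = 279.5625
  white-hulled: 1491 × 1/16 = 93.1875
χ² = Σ (O − E)² / E
  black-hulled: (1063 − 1118.25)² / 1118.25 = 2.7298
  gray-hulled: (328 − 279.5625)² / 279.5625 = 8.3924
  white-hulled: (100 − 93.1875)² / 93.1875 = 0.4980
χ² = 2.7298 + 8.3924 + 0.4980 = 11.6202 ≈ 11.620

11.620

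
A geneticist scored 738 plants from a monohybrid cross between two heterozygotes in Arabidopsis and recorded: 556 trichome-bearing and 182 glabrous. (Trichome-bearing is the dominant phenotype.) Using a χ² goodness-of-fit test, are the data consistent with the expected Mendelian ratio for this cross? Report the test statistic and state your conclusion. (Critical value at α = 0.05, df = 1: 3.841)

For a monohybrid cross between heterozygotes with complete dominance, the expected phenotypic ratio is 3:1.
Total ratio parts = 4. Expected numbers out of 738:
  trichome-bearing: 738 × 3/4 = 553.5
  glabrous: 738 × 1/4 = 184.5
χ² = Σ (O − E)² / E
  trichome-bearing: (556 − 553.5)² / 553.5 = 0.0113
  glabrous: (182 − 184.5)² / 184.5 = 0.0339
χ² = 0.0113 + 0.0339 = 0.0452 ≈ 0.045
Degrees of freedom = 2 − 1 = 1; critical value at α = 0.05 is 3.841.
Since 0.045 < 3.841, we fail to reject the null hypothesis — the data are consistent with the 3:1 ratio.

0.045; consistent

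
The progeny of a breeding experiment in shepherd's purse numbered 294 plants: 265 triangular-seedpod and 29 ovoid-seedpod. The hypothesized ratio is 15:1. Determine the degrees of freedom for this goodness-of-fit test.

1

A goodness-of-fit test with 2 phenotype classes has df = 2 − 1 = 1.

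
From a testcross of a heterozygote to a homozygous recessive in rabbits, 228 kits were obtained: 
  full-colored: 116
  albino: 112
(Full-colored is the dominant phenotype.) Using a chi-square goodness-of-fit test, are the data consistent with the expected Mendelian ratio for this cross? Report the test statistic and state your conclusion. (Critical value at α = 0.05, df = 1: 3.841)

A testcross of a heterozygote (Aa × aa) gives a 1:1 phenotypic ratio.
The 1:1 ratio has 2 parts, so with N = 228 the expected counts are:
  full-colored: 228 × 1/2 = 114
  albino: 228 × 1/2 = 114
χ² = Σ (O − E)² / E
  full-colored: (116 − 114)² / 114 = 0.0351
  albino: (112 − 114)² / 114 = 0.0351
χ² = 0.0351 + 0.0351 = 0.0702 ≈ 0.070
Degrees of freedom = 2 − 1 = 1; critical value at α = 0.05 is 3.841.
Since 0.070 < 3.841, we fail to reject the null hypothesis — the data are consistent with the 1:1 ratio.

0.070; consistent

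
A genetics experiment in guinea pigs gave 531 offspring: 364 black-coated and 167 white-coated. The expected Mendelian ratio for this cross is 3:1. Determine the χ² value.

Under the 3:1 hypothesis (Σ ratio = 4, N = 531):
  black-coated: 531 × 3/4 = 398.25
  white-coated: 531 × 1/4 = 132.75
χ² = Σ (O − E)² / E
  black-coated: (364 − 398.25)² / 398.25 = 2.9455
  white-coated: (167 − 132.75)² / 132.75 = 8.8366
χ² = 2.9455 + 8.8366 = 11.7821 ≈ 11.782

11.782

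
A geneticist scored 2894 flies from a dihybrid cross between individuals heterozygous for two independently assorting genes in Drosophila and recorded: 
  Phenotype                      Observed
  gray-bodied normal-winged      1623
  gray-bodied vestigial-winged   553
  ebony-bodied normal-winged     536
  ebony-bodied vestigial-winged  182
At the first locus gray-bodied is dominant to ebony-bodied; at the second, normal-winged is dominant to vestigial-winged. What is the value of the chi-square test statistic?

A dihybrid F₂ with independent assortment and complete dominance at both loci gives a 9:3:3:1 phenotypic ratio.
Total ratio parts = 16. Expected numbers out of 2894:
  gray-bodied normal-winged: 2894 × 9/16 = 1627.875
  gray-bodied vestigial-winged: 2894 × 3/16 = 542.625
  ebony-bodied normal-winged: 2894 × 3/16 = 542.625
  ebony-bodied vestigial-winged: 2894 × 1/16 = 180.875
χ² = Σ (O − E)² / E
  gray-bodied normal-winged: (1623 − 1627.875)² / 1627.875 = 0.0146
  gray-bodied vestigial-winged: (553 − 542.625)² / 542.625 = 0.1984
  ebony-bodied normal-winged: (536 − 542.625)² / 542.625 = 0.0809
  ebony-bodied vestigial-winged: (182 − 180.875)² / 180.875 = 0.0070
χ² = 0.0146 + 0.1984 + 0.0809 + 0.0070 = 0.3009 ≈ 0.301

0.301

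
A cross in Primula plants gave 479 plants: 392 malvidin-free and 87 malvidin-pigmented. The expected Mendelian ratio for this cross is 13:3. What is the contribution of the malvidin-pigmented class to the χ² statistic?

0.088

Expected counts for N = 479 under a 13:3 ratio (total parts = 16):
  malvidin-free: 479 × 13/16 = 389.1875
  malvidin-pigmented: 479 × 3/16 = 89.8125
Contribution of malvidin-pigmented: (87 − 89.8125)² / 89.8125 = 0.0881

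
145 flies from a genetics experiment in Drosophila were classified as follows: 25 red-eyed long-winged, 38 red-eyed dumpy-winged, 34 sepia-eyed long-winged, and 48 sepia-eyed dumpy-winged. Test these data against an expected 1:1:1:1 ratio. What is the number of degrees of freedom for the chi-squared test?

A goodness-of-fit test with 4 phenotype classes has df = 4 − 1 = 3.

3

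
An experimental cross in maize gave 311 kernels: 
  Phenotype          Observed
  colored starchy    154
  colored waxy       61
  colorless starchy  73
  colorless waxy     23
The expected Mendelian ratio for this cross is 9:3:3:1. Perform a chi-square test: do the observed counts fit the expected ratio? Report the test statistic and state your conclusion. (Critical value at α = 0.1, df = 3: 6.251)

6.982; not consistent

The 9:3:3:1 ratio has 16 parts, so with N = 311 the expected counts are:
  colored starchy: 311 × 9/16 = 174.9375
  colored waxy: 311 × 3/16 = 58.3125
  colorless starchy: 311 × 3/16 = 58.3125
  colorless waxy: 311 × 1/16 = 19.4375
χ² = Σ (O − E)² / E
  colored starchy: (154 − 174.9375)² / 174.9375 = 2.5059
  colored waxy: (61 − 58.3125)² / 58.3125 = 0.1239
  colorless starchy: (73 − 58.3125)² / 58.3125 = 3.6994
  colorless waxy: (23 − 19.4375)² / 19.4375 = 0.6529
χ² = 2.5059 + 0.1239 + 3.6994 + 0.6529 = 6.9821 ≈ 6.982
Degrees of freedom = 4 − 1 = 3; critical value at α = 0.1 is 6.251.
Since 6.982 > 6.251, we reject the null hypothesis — the data do not fit the 9:3:3:1 ratio.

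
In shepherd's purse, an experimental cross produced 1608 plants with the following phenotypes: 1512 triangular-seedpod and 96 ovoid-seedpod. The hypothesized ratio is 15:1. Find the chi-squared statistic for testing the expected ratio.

Expected counts for N = 1608 under a 15:1 ratio (total parts = 16):
  triangular-seedpod: 1608 × 15/16 = 1507.5
  ovoid-seedpod: 1608 × 1/16 = 100.5
χ² = Σ (O − E)² / E
  triangular-seedpod: (1512 − 1507.5)² / 1507.5 = 0.0134
  ovoid-seedpod: (96 − 100.5)² / 100.5 = 0.2015
χ² = 0.0134 + 0.2015 = 0.2149 ≈ 0.215

0.215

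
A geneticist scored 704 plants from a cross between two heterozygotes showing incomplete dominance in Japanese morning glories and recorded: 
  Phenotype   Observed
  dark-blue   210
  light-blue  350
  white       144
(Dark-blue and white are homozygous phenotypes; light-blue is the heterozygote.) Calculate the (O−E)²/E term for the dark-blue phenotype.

6.568

With incomplete dominance, a heterozygote × heterozygote cross gives a 1:2:1 phenotypic ratio.
Total ratio parts = 4. Expected numbers out of 704:
  dark-blue: 704 × 1/4 = 176
  light-blue: 704 × 2/4 = 352
  white: 704 × 1/4 = 176
Contribution of dark-blue: (210 − 176)² / 176 = 6.5682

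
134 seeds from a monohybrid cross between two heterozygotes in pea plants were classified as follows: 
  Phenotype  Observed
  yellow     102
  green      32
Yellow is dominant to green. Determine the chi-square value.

For a monohybrid cross between heterozygotes with complete dominance, the expected phenotypic ratio is 3:1.
Expected counts for N = 134 under a 3:1 ratio (total parts = 4):
  yellow: 134 × 3/4 = 100.5
  green: 134 × 1/4 = 33.5
χ² = Σ (O − E)² / E
  yellow: (102 − 100.5)² / 100.5 = 0.0224
  green: (32 − 33.5)² / 33.5 = 0.0672
χ² = 0.0224 + 0.0672 = 0.0896 ≈ 0.090

0.090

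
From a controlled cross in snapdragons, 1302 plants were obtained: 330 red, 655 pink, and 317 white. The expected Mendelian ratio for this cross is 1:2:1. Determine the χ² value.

0.309

The 1:2:1 ratio has 4 parts, so with N = 1302 the expected counts are:
  red: 1302 × 1/4 = 325.5
  pink: 1302 × 2/4 = 651
  white: 1302 × 1/4 = 325.5
χ² = Σ (O − E)² / E
  red: (330 − 325.5)² / 325.5 = 0.0622
  pink: (655 − 651)² / 651 = 0.0246
  white: (317 − 325.5)² / 325.5 = 0.2220
χ² = 0.0622 + 0.0246 + 0.2220 = 0.3088 ≈ 0.309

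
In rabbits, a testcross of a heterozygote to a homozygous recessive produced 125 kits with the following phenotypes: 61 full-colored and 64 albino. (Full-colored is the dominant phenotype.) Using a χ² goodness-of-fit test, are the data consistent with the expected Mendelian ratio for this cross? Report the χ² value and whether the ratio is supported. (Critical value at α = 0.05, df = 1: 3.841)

0.072; consistent

A testcross of a heterozygote (Aa × aa) gives a 1:1 phenotypic ratio.
Under the 1:1 hypothesis (Σ ratio = 2, N = 125):
  full-colored: 125 × 1/2 = 62.5
  albino: 125 × 1/2 = 62.5
χ² = Σ (O − E)² / E
  full-colored: (61 − 62.5)² / 62.5 = 0.0360
  albino: (64 − 62.5)² / 62.5 = 0.0360
χ² = 0.0360 + 0.0360 = 0.072
Degrees of freedom = 2 − 1 = 1; critical value at α = 0.05 is 3.841.
Since 0.072 < 3.841, we fail to reject the null hypothesis — the data are consistent with the 1:1 ratio.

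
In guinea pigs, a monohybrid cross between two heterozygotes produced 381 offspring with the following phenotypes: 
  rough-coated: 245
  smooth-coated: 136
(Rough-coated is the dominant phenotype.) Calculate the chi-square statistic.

For a monohybrid cross between heterozygotes with complete dominance, the expected phenotypic ratio is 3:1.
Under the 3:1 hypothesis (Σ ratio = 4, N = 381):
  rough-coated: 381 × 3/4 = 285.75
  smooth-coated: 381 × 1/4 = 95.25
χ² = Σ (O − E)² / E
  rough-coated: (245 − 285.75)² / 285.75 = 5.8112
  smooth-coated: (136 − 95.25)² / 95.25 = 17.4337
χ² = 5.8112 + 17.4337 = 23.2449 ≈ 23.245

23.245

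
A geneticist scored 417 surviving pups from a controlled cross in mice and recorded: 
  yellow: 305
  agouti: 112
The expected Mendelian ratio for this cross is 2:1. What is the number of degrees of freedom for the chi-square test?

1

A goodness-of-fit test with 2 phenotype classes has df = 2 − 1 = 1.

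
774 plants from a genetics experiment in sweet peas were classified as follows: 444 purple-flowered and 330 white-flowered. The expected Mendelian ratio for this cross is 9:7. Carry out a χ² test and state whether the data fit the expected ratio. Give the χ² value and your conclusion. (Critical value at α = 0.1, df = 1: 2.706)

0.391; consistent

Expected counts for N = 774 under a 9:7 ratio (total parts = 16):
  purple-flowered: 774 × 9/16 = 435.375
  white-flowered: 774 × 7/16 = 338.625
χ² = Σ (O − E)² / E
  purple-flowered: (444 − 435.375)² / 435.375 = 0.1709
  white-flowered: (330 − 338.625)² / 338.625 = 0.2197
χ² = 0.1709 + 0.2197 = 0.3906 ≈ 0.391
Degrees of freedom = 2 − 1 = 1; critical value at α = 0.1 is 2.706.
Since 0.391 < 2.706, we fail to reject the null hypothesis — the data are consistent with the 9:7 ratio.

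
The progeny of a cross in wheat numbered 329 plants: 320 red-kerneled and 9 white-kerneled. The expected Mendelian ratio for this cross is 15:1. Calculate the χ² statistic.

Total ratio parts = 16. Expected numbers out of 329:
  red-kerneled: 329 × 15/16 = 308.4375
  white-kerneled: 329 × 1/16 = 20.5625
χ² = Σ (O − E)² / E
  red-kerneled: (320 − 308.4375)² / 308.4375 = 0.4334
  white-kerneled: (9 − 20.5625)² / 20.5625 = 6.5017
χ² = 0.4334 + 6.5017 = 6.9351 ≈ 6.935

6.935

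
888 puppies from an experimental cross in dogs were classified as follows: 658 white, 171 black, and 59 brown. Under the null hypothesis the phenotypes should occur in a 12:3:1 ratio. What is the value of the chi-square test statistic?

Under the 12:3:1 hypothesis (Σ ratio = 16, N = 888):
  white: 888 × 12/16 = 666
  black: 888 × 3/16 = 166.5
  brown: 888 × 1/16 = 55.5
χ² = Σ (O − E)² / E
  white: (658 − 666)² / 666 = 0.0961
  black: (171 − 166.5)² / 166.5 = 0.1216
  brown: (59 − 55.5)² / 55.5 = 0.2207
χ² = 0.0961 + 0.1216 + 0.2207 = 0.4384 ≈ 0.438

0.438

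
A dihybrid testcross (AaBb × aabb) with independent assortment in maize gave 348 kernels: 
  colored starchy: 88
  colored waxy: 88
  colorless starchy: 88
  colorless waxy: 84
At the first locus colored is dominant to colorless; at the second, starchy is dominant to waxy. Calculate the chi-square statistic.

0.138

A dihybrid testcross with independent assortment gives a 1:1:1:1 ratio.
Expected counts for N = 348 under a 1:1:1:1 ratio (total parts = 4):
  colored starchy: 348 × 1/4 = 87
  colored waxy: 348 × 1/4 = 87
  colorless starchy: 348 × 1/4 = 87
  colorless waxy: 348 × 1/4 = 87
χ² = Σ (O − E)² / E
  colored starchy: (88 − 87)² / 87 = 0.0115
  colored waxy: (88 − 87)² / 87 = 0.0115
  colorless starchy: (88 − 87)² / 87 = 0.0115
  colorless waxy: (84 − 87)² / 87 = 0.1034
χ² = 0.0115 + 0.0115 + 0.0115 + 0.1034 = 0.1379 ≈ 0.138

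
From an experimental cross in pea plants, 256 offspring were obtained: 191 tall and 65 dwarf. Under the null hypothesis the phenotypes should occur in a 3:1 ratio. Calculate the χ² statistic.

0.021

Total ratio parts = 4. Expected numbers out of 256:
  tall: 256 × 3/4 = 192
  dwarf: 256 × 1/4 = 64
χ² = Σ (O − E)² / E
  tall: (191 − 192)² / 192 = 0.0052
  dwarf: (65 − 64)² / 64 = 0.0156
χ² = 0.0052 + 0.0156 = 0.0208 ≈ 0.021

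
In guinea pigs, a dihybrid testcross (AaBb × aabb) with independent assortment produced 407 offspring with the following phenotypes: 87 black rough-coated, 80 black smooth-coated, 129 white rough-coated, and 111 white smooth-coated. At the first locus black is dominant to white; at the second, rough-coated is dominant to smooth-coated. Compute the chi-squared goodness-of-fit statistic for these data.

14.926

A dihybrid testcross with independent assortment gives a 1:1:1:1 ratio.
The 1:1:1:1 ratio has 4 parts, so with N = 407 the expected counts are:
  black rough-coated: 407 × 1/4 = 101.75
  black smooth-coated: 407 × 1/4 = 101.75
  white rough-coated: 407 × 1/4 = 101.75
  white smooth-coated: 407 × 1/4 = 101.75
χ² = Σ (O − E)² / E
  black rough-coated: (87 − 101.75)² / 101.75 = 2.1382
  black smooth-coated: (80 − 101.75)² / 101.75 = 4.6493
  white rough-coated: (129 − 101.75)² / 101.75 = 7.2979
  white smooth-coated: (111 − 101.75)² / 101.75 = 0.8409
χ² = 2.1382 + 4.6493 + 7.2979 + 0.8409 = 14.9263 ≈ 14.926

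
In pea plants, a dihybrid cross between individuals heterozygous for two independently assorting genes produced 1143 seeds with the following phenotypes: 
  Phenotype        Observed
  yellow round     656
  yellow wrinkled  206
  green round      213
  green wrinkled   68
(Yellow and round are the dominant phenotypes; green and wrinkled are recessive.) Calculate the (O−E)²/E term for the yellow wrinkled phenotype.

A dihybrid F₂ with independent assortment and complete dominance at both loci gives a 9:3:3:1 phenotypic ratio.
The 9:3:3:1 ratio has 16 parts, so with N = 1143 the expected counts are:
  yellow round: 1143 × 9/16 = 642.9375
  yellow wrinkled: 1143 × 3/16 = 214.3125
  green round: 1143 × 3/16 = 214.3125
  green wrinkled: 1143 × 1/16 = 71.4375
Contribution of yellow wrinkled: (206 − 214.3125)² / 214.3125 = 0.3224

0.322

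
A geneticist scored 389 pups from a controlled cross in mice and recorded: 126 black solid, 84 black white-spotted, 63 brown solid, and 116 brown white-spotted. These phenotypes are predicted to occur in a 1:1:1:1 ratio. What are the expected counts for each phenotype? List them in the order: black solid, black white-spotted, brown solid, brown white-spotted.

97.25, 97.25, 97.25, 97.25

Expected counts for N = 389 under a 1:1:1:1 ratio (total parts = 4):
  black solid: 389 × 1/4 = 97.25
  black white-spotted: 389 × 1/4 = 97.25
  brown solid: 389 × 1/4 = 97.25
  brown white-spotted: 389 × 1/4 = 97.25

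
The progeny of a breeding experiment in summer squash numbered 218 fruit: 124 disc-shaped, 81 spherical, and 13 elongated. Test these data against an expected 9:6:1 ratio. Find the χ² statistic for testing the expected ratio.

0.051

Under the 9:6:1 hypothesis (Σ ratio = 16, N = 218):
  disc-shaped: 218 × 9/16 = 122.625
  spherical: 218 × 6/16 = 81.75
  elongated: 218 × 1/16 = 13.625
χ² = Σ (O − E)² / E
  disc-shaped: (124 − 122.625)² / 122.625 = 0.0154
  spherical: (81 − 81.75)² / 81.75 = 0.0069
  elongated: (13 − 13.625)² / 13.625 = 0.0287
χ² = 0.0154 + 0.0069 + 0.0287 = 0.051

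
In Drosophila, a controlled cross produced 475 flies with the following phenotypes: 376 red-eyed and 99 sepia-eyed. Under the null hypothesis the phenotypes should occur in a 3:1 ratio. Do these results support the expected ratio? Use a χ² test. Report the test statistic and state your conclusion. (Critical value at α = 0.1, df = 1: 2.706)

The 3:1 ratio has 4 parts, so with N = 475 the expected counts are:
  red-eyed: 475 × 3/4 = 356.25
  sepia-eyed: 475 × 1/4 = 118.75
χ² = Σ (O − E)² / E
  red-eyed: (376 − 356.25)² / 356.25 = 1.0949
  sepia-eyed: (99 − 118.75)² / 118.75 = 3.2847
χ² = 1.0949 + 3.2847 = 4.3796 ≈ 4.380
Degrees of freedom = 2 − 1 = 1; critical value at α = 0.1 is 2.706.
Since 4.380 > 2.706, we reject the null hypothesis — the data do not fit the 3:1 ratio.

4.380; not consistent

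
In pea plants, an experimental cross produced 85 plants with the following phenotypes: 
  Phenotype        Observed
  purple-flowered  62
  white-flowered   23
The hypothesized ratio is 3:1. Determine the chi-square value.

Total ratio parts = 4. Expected numbers out of 85:
  purple-flowered: 85 × 3/4 = 63.75
  white-flowered: 85 × 1/4 = 21.25
χ² = Σ (O − E)² / E
  purple-flowered: (62 − 63.75)² / 63.75 = 0.0480
  white-flowered: (23 − 21.25)² / 21.25 = 0.1441
χ² = 0.0480 + 0.1441 = 0.1921 ≈ 0.192

0.192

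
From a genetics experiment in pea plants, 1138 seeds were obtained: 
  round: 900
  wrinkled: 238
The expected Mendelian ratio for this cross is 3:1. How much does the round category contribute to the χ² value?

Total ratio parts = 4. Expected numbers out of 1138:
  round: 1138 × 3/4 = 853.5
  wrinkled: 1138 × 1/4 = 284.5
Contribution of round: (900 − 853.5)² / 853.5 = 2.5334

2.533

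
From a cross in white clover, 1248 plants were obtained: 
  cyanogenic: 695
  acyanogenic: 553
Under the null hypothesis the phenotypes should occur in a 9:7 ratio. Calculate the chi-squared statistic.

Under the 9:7 hypothesis (Σ ratio = 16, N = 1248):
  cyanogenic: 1248 × 9/16 = 702
  acyanogenic: 1248 × 7/16 = 546
χ² = Σ (O − E)² / E
  cyanogenic: (695 − 702)² / 702 = 0.0698
  acyanogenic: (553 − 546)² / 546 = 0.0897
χ² = 0.0698 + 0.0897 = 0.1595 ≈ 0.160

0.160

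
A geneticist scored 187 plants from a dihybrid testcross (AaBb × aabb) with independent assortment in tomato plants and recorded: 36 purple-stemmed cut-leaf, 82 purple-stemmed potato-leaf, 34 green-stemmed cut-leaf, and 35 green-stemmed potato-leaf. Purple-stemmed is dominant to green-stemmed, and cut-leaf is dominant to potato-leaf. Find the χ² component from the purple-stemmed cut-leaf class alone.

2.472

A dihybrid testcross with independent assortment gives a 1:1:1:1 ratio.
The 1:1:1:1 ratio has 4 parts, so with N = 187 the expected counts are:
  purple-stemmed cut-leaf: 187 × 1/4 = 46.75
  purple-stemmed potato-leaf: 187 × 1/4 = 46.75
  green-stemmed cut-leaf: 187 × 1/4 = 46.75
  green-stemmed potato-leaf: 187 × 1/4 = 46.75
Contribution of purple-stemmed cut-leaf: (36 − 46.75)² / 46.75 = 2.4719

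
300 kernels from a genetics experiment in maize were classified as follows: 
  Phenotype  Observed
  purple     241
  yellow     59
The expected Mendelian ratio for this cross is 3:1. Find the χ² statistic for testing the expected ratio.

The 3:1 ratio has 4 parts, so with N = 300 the expected counts are:
  purple: 300 × 3/4 = 225
  yellow: 300 × 1/4 = 75
χ² = Σ (O − E)² / E
  purple: (241 − 225)² / 225 = 1.1378
  yellow: (59 − 75)² / 75 = 3.4133
χ² = 1.1378 + 3.4133 = 4.5511 ≈ 4.551

4.551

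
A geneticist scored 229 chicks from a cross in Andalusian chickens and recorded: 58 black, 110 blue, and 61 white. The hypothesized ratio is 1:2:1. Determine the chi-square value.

The 1:2:1 ratio has 4 parts, so with N = 229 the expected counts are:
  black: 229 × 1/4 = 57.25
  blue: 229 × 2/4 = 114.5
  white: 229 × 1/4 = 57.25
χ² = Σ (O − E)² / E
  black: (58 − 57.25)² / 57.25 = 0.0098
  blue: (110 − 114.5)² / 114.5 = 0.1769
  white: (61 − 57.25)² / 57.25 = 0.2456
χ² = 0.0098 + 0.1769 + 0.2456 = 0.4323 ≈ 0.432

0.432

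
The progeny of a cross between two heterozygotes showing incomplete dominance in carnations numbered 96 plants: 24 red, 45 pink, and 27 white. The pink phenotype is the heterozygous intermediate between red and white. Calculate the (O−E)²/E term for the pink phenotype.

0.188

With incomplete dominance, a heterozygote × heterozygote cross gives a 1:2:1 phenotypic ratio.
Under the 1:2:1 hypothesis (Σ ratio = 4, N = 96):
  red: 96 × 1/4 = 24
  pink: 96 × 2/4 = 48
  white: 96 × 1/4 = 24
Contribution of pink: (45 − 48)² / 48 = 0.1875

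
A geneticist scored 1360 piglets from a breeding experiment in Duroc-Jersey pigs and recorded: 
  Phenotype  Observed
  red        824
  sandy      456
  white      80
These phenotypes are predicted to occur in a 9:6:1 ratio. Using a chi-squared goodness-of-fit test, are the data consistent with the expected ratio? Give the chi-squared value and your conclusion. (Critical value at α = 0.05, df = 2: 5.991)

The 9:6:1 ratio has 16 parts, so with N = 1360 the expected counts are:
  red: 1360 × 9/16 = 765
  sandy: 1360 × 6/16 = 510
  white: 1360 × 1/16 = 85
χ² = Σ (O − E)² / E
  red: (824 − 765)² / 765 = 4.5503
  sandy: (456 − 510)² / 510 = 5.7176
  white: (80 − 85)² / 85 = 0.2941
χ² = 4.5503 + 5.7176 + 0.2941 = 10.562
Degrees of freedom = 3 − 1 = 2; critical value at α = 0.05 is 5.991.
Since 10.562 > 5.991, we reject the null hypothesis — the data do not fit the 9:6:1 ratio.

10.562; not consistent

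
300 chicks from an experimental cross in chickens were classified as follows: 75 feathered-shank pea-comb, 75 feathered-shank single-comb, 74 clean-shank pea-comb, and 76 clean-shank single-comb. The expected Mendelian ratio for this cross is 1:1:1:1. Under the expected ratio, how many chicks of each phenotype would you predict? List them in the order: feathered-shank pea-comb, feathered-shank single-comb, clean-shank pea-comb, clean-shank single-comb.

Expected counts for N = 300 under a 1:1:1:1 ratio (total parts = 4):
  feathered-shank pea-comb: 300 × 1/4 = 75
  feathered-shank single-comb: 300 × 1/4 = 75
  clean-shank pea-comb: 300 × 1/4 = 75
  clean-shank single-comb: 300 × 1/4 = 75

75, 75, 75, 75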